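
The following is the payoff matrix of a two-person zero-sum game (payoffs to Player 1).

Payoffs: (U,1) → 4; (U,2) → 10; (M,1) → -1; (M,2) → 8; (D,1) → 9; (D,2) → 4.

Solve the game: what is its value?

Row minima: U → 4, M → -1, D → 4; maximin = 4.
Column maxima: 1 → 9, 2 → 10; minimax = 9.
4 ≠ 9, so there is no saddle point; optimal play is mixed.
M is strictly dominated by U, so Player 1 never plays it.
On the remaining 2×2 (U, D vs 1, 2):
Let Player 1 play U with probability p. Expected payoff against 1: 4p + 9(1−p) = −5p + 9; against 2: 10p + 4(1−p) = 6p + 4.
Setting these equal: −5p + 9 = 6p + 4 ⇒ −11p = -5 ⇒ p = 5/11, and the value is (-5)·(5/11) + 9 = 74/11.
For Player 2: with q = P(1), equating U's and D's payoffs gives −6q + 10 = 5q + 4 ⇒ q = 6/11.

74/11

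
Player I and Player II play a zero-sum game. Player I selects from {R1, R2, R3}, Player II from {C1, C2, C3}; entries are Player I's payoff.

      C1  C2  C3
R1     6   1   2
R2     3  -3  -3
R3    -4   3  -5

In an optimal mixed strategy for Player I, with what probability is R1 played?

Row minima: R1 → 1, R2 → -3, R3 → -5; maximin = 1.
Column maxima: C1 → 6, C2 → 3, C3 → 2; minimax = 2.
1 ≠ 2, so there is no saddle point; optimal play is mixed.
R2 is strictly dominated by R1, so Player I never plays it.
C1 is strictly dominated by C3 (it gives Player I strictly more in every row), so Player II never plays it.
On the remaining 2×2 (R1, R3 vs C2, C3):
Let Player I play R1 with probability p. Expected payoff against C2: 1p + 3(1−p) = −2p + 3; against C3: 2p + (-5)(1−p) = 7p − 5.
Setting these equal: −2p + 3 = 7p − 5 ⇒ −9p = -8 ⇒ p = 8/9, and the value is (-2)·(8/9) + 3 = 11/9.
For Player II: with q = P(C2), equating R1's and R3's payoffs gives −q + 2 = 8q − 5 ⇒ q = 7/9.

8/9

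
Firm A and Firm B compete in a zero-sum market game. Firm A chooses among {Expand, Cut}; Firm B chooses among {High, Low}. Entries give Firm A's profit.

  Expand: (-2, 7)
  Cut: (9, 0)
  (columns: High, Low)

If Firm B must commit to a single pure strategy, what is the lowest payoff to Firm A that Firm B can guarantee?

7

Column maxima: High → 9, Low → 7.
The smallest of these is 7.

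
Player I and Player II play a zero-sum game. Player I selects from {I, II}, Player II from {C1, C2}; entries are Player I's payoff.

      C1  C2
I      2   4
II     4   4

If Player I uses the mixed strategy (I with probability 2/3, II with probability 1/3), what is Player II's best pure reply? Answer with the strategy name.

C1

If Player II plays C1, Player I's expected payoff is (2/3)·2 + (1/3)·4 = 8/3.
If Player II plays C2, Player I's expected payoff is (2/3)·4 + (1/3)·4 = 4.
Player II minimizes Player I's payoff; the smallest is 8/3, so the best response is C1.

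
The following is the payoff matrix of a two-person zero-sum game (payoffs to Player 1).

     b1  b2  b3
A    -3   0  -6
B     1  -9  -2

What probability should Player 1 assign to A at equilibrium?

7/13

Row minima: A → -6, B → -9; maximin = -6.
Column maxima: b1 → 1, b2 → 0, b3 → -2; minimax = -2.
-6 ≠ -2, so there is no saddle point; optimal play is mixed.
b1 is strictly dominated by b3 (it gives Player 1 strictly more in every row), so Player 2 never plays it.
On the remaining 2×2 (A, B vs b2, b3):
Let Player 1 play A with probability p. Expected payoff against b2: 0p + (-9)(1−p) = 9p − 9; against b3: (-6)p + (-2)(1−p) = −4p − 2.
Setting these equal: 9p − 9 = −4p − 2 ⇒ 13p = 7 ⇒ p = 7/13, and the value is (9)·(7/13) − 9 = -54/13.
For Player 2: with q = P(b2), equating A's and B's payoffs gives 6q − 6 = −7q − 2 ⇒ q = 4/13.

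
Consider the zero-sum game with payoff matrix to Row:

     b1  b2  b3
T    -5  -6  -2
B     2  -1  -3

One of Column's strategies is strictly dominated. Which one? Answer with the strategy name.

b1

b2 holds Row's payoff strictly below b1 in every row: -6 < -5, -1 < 2.
So b1 is strictly dominated for Column.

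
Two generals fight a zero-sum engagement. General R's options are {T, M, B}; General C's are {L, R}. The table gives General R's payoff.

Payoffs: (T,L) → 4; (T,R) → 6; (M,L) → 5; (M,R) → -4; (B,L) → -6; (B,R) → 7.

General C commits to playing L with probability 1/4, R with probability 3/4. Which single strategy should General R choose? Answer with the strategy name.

T

Expected payoff of T: (1/4)·4 + (3/4)·6 = 11/2.
Expected payoff of M: (1/4)·5 + (3/4)·(-4) = -7/4.
Expected payoff of B: (1/4)·(-6) + (3/4)·7 = 15/4.
The largest is 11/2, so General R's best response is T.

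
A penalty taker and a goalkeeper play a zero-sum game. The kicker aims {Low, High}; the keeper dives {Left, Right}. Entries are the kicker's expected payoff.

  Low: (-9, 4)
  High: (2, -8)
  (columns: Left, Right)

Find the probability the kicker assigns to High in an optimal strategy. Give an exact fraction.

13/23

Row minima: Low → -9, High → -8; maximin = -8.
Column maxima: Left → 2, Right → 4; minimax = 2.
-8 ≠ 2, so there is no saddle point; optimal play is mixed.
Let the kicker play Low with probability p. Expected payoff against Left: (-9)p + 2(1−p) = −11p + 2; against Right: 4p + (-8)(1−p) = 12p − 8.
Setting these equal: −11p + 2 = 12p − 8 ⇒ −23p = -10 ⇒ p = 10/23, and the value is (-11)·(10/23) + 2 = -64/23.
For the keeper: with q = P(Left), equating Low's and High's payoffs gives −13q + 4 = 10q − 8 ⇒ q = 12/23.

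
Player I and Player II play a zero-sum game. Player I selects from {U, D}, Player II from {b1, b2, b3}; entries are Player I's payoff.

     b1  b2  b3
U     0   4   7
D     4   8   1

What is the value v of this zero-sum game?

14/5

Row minima: U → 0, D → 1; maximin = 1.
Column maxima: b1 → 4, b2 → 8, b3 → 7; minimax = 4.
1 ≠ 4, so there is no saddle point; optimal play is mixed.
b2 is strictly dominated by b1 (it gives Player I strictly more in every row), so Player II never plays it.
On the remaining 2×2 (U, D vs b1, b3):
Let Player I play U with probability p. Expected payoff against b1: 0p + 4(1−p) = −4p + 4; against b3: 7p + 1(1−p) = 6p + 1.
Setting these equal: −4p + 4 = 6p + 1 ⇒ −10p = -3 ⇒ p = 3/10, and the value is (-4)·(3/10) + 4 = 14/5.
For Player II: with q = P(b1), equating U's and D's payoffs gives −7q + 7 = 3q + 1 ⇒ q = 3/5.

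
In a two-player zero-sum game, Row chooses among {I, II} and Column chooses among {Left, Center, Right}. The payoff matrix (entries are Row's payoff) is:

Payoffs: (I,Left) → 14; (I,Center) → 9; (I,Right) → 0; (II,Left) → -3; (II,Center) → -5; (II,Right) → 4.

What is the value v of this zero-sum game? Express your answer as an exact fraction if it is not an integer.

Row minima: I → 0, II → -5; maximin = 0.
Column maxima: Left → 14, Center → 9, Right → 4; minimax = 4.
0 ≠ 4, so there is no saddle point; optimal play is mixed.
Left is strictly dominated by Center (it gives Row strictly more in every row), so Column never plays it.
On the remaining 2×2 (I, II vs Center, Right):
Let Row play I with probability p. Expected payoff against Center: 9p + (-5)(1−p) = 14p − 5; against Right: 0p + 4(1−p) = −4p + 4.
Setting these equal: 14p − 5 = −4p + 4 ⇒ 18p = 9 ⇒ p = 1/2, and the value is (14)·(1/2) − 5 = 2.
For Column: with q = P(Center), equating I's and II's payoffs gives 9q = −9q + 4 ⇒ q = 2/9.

2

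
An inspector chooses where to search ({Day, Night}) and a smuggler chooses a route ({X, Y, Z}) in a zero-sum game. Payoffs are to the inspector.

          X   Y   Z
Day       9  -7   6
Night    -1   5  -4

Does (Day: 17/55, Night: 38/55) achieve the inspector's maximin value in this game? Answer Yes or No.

No

Against X this mix gives (17/55)·9 + (38/55)·(-1) = 23/11.
Against Y this mix gives (17/55)·(-7) + (38/55)·5 = 71/55.
Against Z this mix gives (17/55)·6 + (38/55)·(-4) = -10/11.
The smuggler will play Z, holding the inspector to -10/11. Shifting weight toward the row that does better against Z would raise this floor (the equalizing mix achieves 1/11 against both Z and Y), so the proposed strategy is not optimal.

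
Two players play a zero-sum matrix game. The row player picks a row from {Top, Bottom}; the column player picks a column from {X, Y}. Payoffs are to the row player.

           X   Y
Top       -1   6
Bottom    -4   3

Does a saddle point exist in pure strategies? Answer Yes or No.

Row minima: Top → -1, Bottom → -4; maximin = -1.
Column maxima: X → -1, Y → 6; minimax = -1.
maximin = minimax = -1, so a saddle point exists.

Yes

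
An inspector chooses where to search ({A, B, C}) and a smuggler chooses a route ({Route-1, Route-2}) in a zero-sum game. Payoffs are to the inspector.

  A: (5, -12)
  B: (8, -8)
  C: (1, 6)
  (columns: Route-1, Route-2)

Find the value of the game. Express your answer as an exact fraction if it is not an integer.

Row minima: A → -12, B → -8, C → 1; maximin = 1.
Column maxima: Route-1 → 8, Route-2 → 6; minimax = 6.
1 ≠ 6, so there is no saddle point; optimal play is mixed.
A is strictly dominated by B, so the inspector never plays it.
On the remaining 2×2 (B, C vs Route-1, Route-2):
Let the inspector play B with probability p. Expected payoff against Route-1: 8p + 1(1−p) = 7p + 1; against Route-2: (-8)p + 6(1−p) = −14p + 6.
Setting these equal: 7p + 1 = −14p + 6 ⇒ 21p = 5 ⇒ p = 5/21, and the value is (7)·(5/21) + 1 = 8/3.
For the smuggler: with q = P(Route-1), equating B's and C's payoffs gives 16q − 8 = −5q + 6 ⇒ q = 2/3.

8/3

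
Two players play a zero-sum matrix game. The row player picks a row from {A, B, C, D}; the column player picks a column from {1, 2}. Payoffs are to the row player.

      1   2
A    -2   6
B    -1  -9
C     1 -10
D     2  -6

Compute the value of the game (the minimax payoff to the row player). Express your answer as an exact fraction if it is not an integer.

Row minima: A → -2, B → -9, C → -10, D → -6; maximin = -2.
Column maxima: 1 → 2, 2 → 6; minimax = 2.
-2 ≠ 2, so there is no saddle point; optimal play is mixed.
B is strictly dominated by D, so the row player never plays it.
C is strictly dominated by D, so the row player never plays it.
On the remaining 2×2 (A, D vs 1, 2):
Let the row player play A with probability p. Expected payoff against 1: (-2)p + 2(1−p) = −4p + 2; against 2: 6p + (-6)(1−p) = 12p − 6.
Setting these equal: −4p + 2 = 12p − 6 ⇒ −16p = -8 ⇒ p = 1/2, and the value is (-4)·(1/2) + 2 = 0.
For the column player: with q = P(1), equating A's and D's payoffs gives −8q + 6 = 8q − 6 ⇒ q = 3/4.

0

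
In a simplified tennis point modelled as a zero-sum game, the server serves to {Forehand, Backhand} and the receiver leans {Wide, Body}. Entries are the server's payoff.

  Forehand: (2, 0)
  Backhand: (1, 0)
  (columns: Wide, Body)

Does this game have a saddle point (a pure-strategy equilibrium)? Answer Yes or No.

Row minima: Forehand → 0, Backhand → 0; maximin = 0.
Column maxima: Wide → 2, Body → 0; minimax = 0.
maximin = minimax = 0, so a saddle point exists.

Yes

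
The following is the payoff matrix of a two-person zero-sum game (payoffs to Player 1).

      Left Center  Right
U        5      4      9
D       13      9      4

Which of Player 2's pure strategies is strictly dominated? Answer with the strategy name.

Left

Center holds Player 1's payoff strictly below Left in every row: 4 < 5, 9 < 13.
So Left is strictly dominated for Player 2.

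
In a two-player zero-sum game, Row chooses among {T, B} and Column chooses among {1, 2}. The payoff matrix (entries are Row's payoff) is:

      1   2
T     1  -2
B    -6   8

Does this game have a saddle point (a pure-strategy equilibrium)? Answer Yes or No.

No

Row minima: T → -2, B → -6; maximin = -2.
Column maxima: 1 → 1, 2 → 8; minimax = 1.
-2 ≠ 1, so no pure-strategy equilibrium exists.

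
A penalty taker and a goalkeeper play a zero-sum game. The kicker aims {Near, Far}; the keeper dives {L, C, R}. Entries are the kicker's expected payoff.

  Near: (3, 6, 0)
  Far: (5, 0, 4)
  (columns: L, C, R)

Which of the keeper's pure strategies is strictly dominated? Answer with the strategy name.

L

R holds the kicker's payoff strictly below L in every row: 0 < 3, 4 < 5.
So L is strictly dominated for the keeper.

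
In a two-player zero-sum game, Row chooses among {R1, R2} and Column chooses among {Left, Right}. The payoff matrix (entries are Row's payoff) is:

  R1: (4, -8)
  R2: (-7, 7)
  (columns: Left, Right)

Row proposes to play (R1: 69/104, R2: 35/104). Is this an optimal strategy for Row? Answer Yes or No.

No

Against Left this mix gives (69/104)·4 + (35/104)·(-7) = 31/104.
Against Right this mix gives (69/104)·(-8) + (35/104)·7 = -307/104.
Column will play Right, holding Row to -307/104. Shifting weight toward the row that does better against Right would raise this floor (the equalizing mix achieves -14/13 against both Right and Left), so the proposed strategy is not optimal.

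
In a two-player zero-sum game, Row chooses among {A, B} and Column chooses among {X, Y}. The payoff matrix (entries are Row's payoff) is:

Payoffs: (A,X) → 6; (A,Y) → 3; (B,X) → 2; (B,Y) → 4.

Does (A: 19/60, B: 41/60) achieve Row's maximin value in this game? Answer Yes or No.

Against X this mix gives (19/60)·6 + (41/60)·2 = 49/15.
Against Y this mix gives (19/60)·3 + (41/60)·4 = 221/60.
Column will play X, holding Row to 49/15. Shifting weight toward the row that does better against X would raise this floor (the equalizing mix achieves 18/5 against both X and Y), so the proposed strategy is not optimal.

No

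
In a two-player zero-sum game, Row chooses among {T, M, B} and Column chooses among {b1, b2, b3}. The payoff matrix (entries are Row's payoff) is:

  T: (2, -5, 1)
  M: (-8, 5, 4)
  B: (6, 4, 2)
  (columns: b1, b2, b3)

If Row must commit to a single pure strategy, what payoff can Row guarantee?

Row minima: T → -5, M → -8, B → 2.
The best of these is 2.

2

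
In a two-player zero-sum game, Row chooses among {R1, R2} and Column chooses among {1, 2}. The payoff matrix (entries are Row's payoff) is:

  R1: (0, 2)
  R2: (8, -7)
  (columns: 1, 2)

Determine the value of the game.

Row minima: R1 → 0, R2 → -7; maximin = 0.
Column maxima: 1 → 8, 2 → 2; minimax = 2.
0 ≠ 2, so there is no saddle point; optimal play is mixed.
Let Row play R1 with probability p. Expected payoff against 1: 0p + 8(1−p) = −8p + 8; against 2: 2p + (-7)(1−p) = 9p − 7.
Setting these equal: −8p + 8 = 9p − 7 ⇒ −17p = -15 ⇒ p = 15/17, and the value is (-8)·(15/17) + 8 = 16/17.
For Column: with q = P(1), equating R1's and R2's payoffs gives −2q + 2 = 15q − 7 ⇒ q = 9/17.

16/17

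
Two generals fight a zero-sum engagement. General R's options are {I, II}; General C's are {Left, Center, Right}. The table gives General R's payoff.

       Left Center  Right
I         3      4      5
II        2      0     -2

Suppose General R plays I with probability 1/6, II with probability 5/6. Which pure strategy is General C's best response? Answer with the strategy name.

Right

If General C plays Left, General R's expected payoff is (1/6)·3 + (5/6)·2 = 13/6.
If General C plays Center, General R's expected payoff is (1/6)·4 + (5/6)·0 = 2/3.
If General C plays Right, General R's expected payoff is (1/6)·5 + (5/6)·(-2) = -5/6.
General C minimizes General R's payoff; the smallest is -5/6, so the best response is Right.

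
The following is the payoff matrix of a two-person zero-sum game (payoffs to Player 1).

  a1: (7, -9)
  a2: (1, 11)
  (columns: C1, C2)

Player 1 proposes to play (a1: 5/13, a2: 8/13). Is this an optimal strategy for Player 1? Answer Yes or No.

Yes

Against C1 this mix gives (5/13)·7 + (8/13)·1 = 43/13.
Against C2 this mix gives (5/13)·(-9) + (8/13)·11 = 43/13.
All of Player 2's active replies (C1, C2) yield 43/13, and no column does worse for Player 1. The mix makes Player 2 indifferent and guarantees 43/13, so it is optimal.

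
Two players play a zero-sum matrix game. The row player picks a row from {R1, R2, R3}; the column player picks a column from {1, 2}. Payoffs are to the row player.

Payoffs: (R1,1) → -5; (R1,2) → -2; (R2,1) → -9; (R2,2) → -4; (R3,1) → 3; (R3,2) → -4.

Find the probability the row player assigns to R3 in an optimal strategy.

Row minima: R1 → -5, R2 → -9, R3 → -4; maximin = -4.
Column maxima: 1 → 3, 2 → -2; minimax = -2.
-4 ≠ -2, so there is no saddle point; optimal play is mixed.
R2 is strictly dominated by R1, so the row player never plays it.
On the remaining 2×2 (R1, R3 vs 1, 2):
Let the row player play R1 with probability p. Expected payoff against 1: (-5)p + 3(1−p) = −8p + 3; against 2: (-2)p + (-4)(1−p) = 2p − 4.
Setting these equal: −8p + 3 = 2p − 4 ⇒ −10p = -7 ⇒ p = 7/10, and the value is (-8)·(7/10) + 3 = -13/5.
For the column player: with q = P(1), equating R1's and R3's payoffs gives −3q − 2 = 7q − 4 ⇒ q = 1/5.

3/10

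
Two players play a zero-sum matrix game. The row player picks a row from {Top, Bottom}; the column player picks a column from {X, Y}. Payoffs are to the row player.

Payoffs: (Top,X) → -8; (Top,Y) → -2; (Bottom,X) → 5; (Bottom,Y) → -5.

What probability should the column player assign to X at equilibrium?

Row minima: Top → -8, Bottom → -5; maximin = -5.
Column maxima: X → 5, Y → -2; minimax = -2.
-5 ≠ -2, so there is no saddle point; optimal play is mixed.
Let the row player play Top with probability p. Expected payoff against X: (-8)p + 5(1−p) = −13p + 5; against Y: (-2)p + (-5)(1−p) = 3p − 5.
Setting these equal: −13p + 5 = 3p − 5 ⇒ −16p = -10 ⇒ p = 5/8, and the value is (-13)·(5/8) + 5 = -25/8.
For the column player: with q = P(X), equating Top's and Bottom's payoffs gives −6q − 2 = 10q − 5 ⇒ q = 3/16.

3/16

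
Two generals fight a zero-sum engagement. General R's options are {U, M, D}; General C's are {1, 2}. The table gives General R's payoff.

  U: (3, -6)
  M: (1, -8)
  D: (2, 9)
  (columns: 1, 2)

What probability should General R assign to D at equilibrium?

Row minima: U → -6, M → -8, D → 2; maximin = 2.
Column maxima: 1 → 3, 2 → 9; minimax = 3.
2 ≠ 3, so there is no saddle point; optimal play is mixed.
M is strictly dominated by U, so General R never plays it.
On the remaining 2×2 (U, D vs 1, 2):
Let General R play U with probability p. Expected payoff against 1: 3p + 2(1−p) = p + 2; against 2: (-6)p + 9(1−p) = −15p + 9.
Setting these equal: p + 2 = −15p + 9 ⇒ 16p = 7 ⇒ p = 7/16, and the value is (1)·(7/16) + 2 = 39/16.
For General C: with q = P(1), equating U's and D's payoffs gives 9q − 6 = −7q + 9 ⇒ q = 15/16.

9/16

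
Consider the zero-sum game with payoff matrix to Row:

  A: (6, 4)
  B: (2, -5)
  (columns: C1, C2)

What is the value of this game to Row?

Row minima: A → 4, B → -5; maximin = 4.
Column maxima: C1 → 6, C2 → 4; minimax = 4.
Since maximin = minimax = 4, there is a saddle point and the value is 4.

4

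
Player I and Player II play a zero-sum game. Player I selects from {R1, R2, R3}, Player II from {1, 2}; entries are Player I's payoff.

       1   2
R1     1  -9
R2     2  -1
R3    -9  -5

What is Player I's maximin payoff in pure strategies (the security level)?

-1

Row minima: R1 → -9, R2 → -1, R3 → -9.
The best of these is -1.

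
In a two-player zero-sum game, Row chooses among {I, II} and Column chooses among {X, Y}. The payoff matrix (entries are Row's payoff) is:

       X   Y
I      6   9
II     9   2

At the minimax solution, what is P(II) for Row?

Row minima: I → 6, II → 2; maximin = 6.
Column maxima: X → 9, Y → 9; minimax = 9.
6 ≠ 9, so there is no saddle point; optimal play is mixed.
Let Row play I with probability p. Expected payoff against X: 6p + 9(1−p) = −3p + 9; against Y: 9p + 2(1−p) = 7p + 2.
Setting these equal: −3p + 9 = 7p + 2 ⇒ −10p = -7 ⇒ p = 7/10, and the value is (-3)·(7/10) + 9 = 69/10.
For Column: with q = P(X), equating I's and II's payoffs gives −3q + 9 = 7q + 2 ⇒ q = 7/10.

3/10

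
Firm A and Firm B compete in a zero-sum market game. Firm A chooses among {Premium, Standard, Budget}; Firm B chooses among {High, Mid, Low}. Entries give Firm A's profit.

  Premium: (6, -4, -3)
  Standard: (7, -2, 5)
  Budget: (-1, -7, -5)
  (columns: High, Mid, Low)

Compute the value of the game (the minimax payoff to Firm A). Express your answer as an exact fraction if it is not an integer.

Row minima: Premium → -4, Standard → -2, Budget → -7; maximin = -2.
Column maxima: High → 7, Mid → -2, Low → 5; minimax = -2.
Since maximin = minimax = -2, there is a saddle point and the value is -2.

-2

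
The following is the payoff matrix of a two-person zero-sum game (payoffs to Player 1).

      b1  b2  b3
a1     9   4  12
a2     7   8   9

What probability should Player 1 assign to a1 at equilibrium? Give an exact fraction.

Row minima: a1 → 4, a2 → 7; maximin = 7.
Column maxima: b1 → 9, b2 → 8, b3 → 12; minimax = 8.
7 ≠ 8, so there is no saddle point; optimal play is mixed.
b3 is strictly dominated by b1 (it gives Player 1 strictly more in every row), so Player 2 never plays it.
On the remaining 2×2 (a1, a2 vs b1, b2):
Let Player 1 play a1 with probability p. Expected payoff against b1: 9p + 7(1−p) = 2p + 7; against b2: 4p + 8(1−p) = −4p + 8.
Setting these equal: 2p + 7 = −4p + 8 ⇒ 6p = 1 ⇒ p = 1/6, and the value is (2)·(1/6) + 7 = 22/3.
For Player 2: with q = P(b1), equating a1's and a2's payoffs gives 5q + 4 = −q + 8 ⇒ q = 2/3.

1/6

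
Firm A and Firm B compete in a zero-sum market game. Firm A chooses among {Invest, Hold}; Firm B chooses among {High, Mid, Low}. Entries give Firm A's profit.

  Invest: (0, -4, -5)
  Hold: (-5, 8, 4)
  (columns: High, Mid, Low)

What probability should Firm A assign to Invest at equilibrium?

Row minima: Invest → -5, Hold → -5; maximin = -5.
Column maxima: High → 0, Mid → 8, Low → 4; minimax = 0.
-5 ≠ 0, so there is no saddle point; optimal play is mixed.
Mid is strictly dominated by Low (it gives Firm A strictly more in every row), so Firm B never plays it.
On the remaining 2×2 (Invest, Hold vs High, Low):
Let Firm A play Invest with probability p. Expected payoff against High: 0p + (-5)(1−p) = 5p − 5; against Low: (-5)p + 4(1−p) = −9p + 4.
Setting these equal: 5p − 5 = −9p + 4 ⇒ 14p = 9 ⇒ p = 9/14, and the value is (5)·(9/14) − 5 = -25/14.
For Firm B: with q = P(High), equating Invest's and Hold's payoffs gives 5q − 5 = −9q + 4 ⇒ q = 9/14.

9/14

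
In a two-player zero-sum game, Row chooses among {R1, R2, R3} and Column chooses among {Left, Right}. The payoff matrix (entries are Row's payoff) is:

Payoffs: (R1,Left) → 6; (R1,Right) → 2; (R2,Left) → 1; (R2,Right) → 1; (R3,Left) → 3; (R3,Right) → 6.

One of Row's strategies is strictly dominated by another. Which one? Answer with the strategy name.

R2

R1 gives a strictly higher payoff than R2 against every column: 6 > 1, 2 > 1.
So R2 is strictly dominated and Row never plays it.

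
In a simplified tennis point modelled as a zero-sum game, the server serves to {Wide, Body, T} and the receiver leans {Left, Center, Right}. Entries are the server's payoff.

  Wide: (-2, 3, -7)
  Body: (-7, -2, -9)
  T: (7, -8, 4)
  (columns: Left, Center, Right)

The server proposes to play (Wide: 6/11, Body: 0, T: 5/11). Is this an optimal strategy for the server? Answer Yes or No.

Against Left this mix gives (6/11)·(-2) + (5/11)·7 = 23/11.
Against Center this mix gives (6/11)·3 + (5/11)·(-8) = -2.
Against Right this mix gives (6/11)·(-7) + (5/11)·4 = -2.
All of the receiver's active replies (Center, Right) yield -2, and no column does worse for the server. The mix makes the receiver indifferent and guarantees -2, so it is optimal.

Yes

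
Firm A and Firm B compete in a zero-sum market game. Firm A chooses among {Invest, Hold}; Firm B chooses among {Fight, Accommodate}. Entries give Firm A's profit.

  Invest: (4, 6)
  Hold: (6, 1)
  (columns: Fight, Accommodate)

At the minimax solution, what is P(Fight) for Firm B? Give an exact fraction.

Row minima: Invest → 4, Hold → 1; maximin = 4.
Column maxima: Fight → 6, Accommodate → 6; minimax = 6.
4 ≠ 6, so there is no saddle point; optimal play is mixed.
Let Firm A play Invest with probability p. Expected payoff against Fight: 4p + 6(1−p) = −2p + 6; against Accommodate: 6p + 1(1−p) = 5p + 1.
Setting these equal: −2p + 6 = 5p + 1 ⇒ −7p = -5 ⇒ p = 5/7, and the value is (-2)·(5/7) + 6 = 32/7.
For Firm B: with q = P(Fight), equating Invest's and Hold's payoffs gives −2q + 6 = 5q + 1 ⇒ q = 5/7.

5/7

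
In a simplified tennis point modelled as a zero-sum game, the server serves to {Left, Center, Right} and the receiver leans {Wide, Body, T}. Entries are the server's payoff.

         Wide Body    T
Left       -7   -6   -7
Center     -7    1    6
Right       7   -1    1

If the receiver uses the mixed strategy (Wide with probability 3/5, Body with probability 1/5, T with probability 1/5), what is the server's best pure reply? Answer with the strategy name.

Right

Expected payoff of Left: (3/5)·(-7) + (1/5)·(-6) + (1/5)·(-7) = -34/5.
Expected payoff of Center: (3/5)·(-7) + (1/5)·1 + (1/5)·6 = -14/5.
Expected payoff of Right: (3/5)·7 + (1/5)·(-1) + (1/5)·1 = 21/5.
The largest is 21/5, so the server's best response is Right.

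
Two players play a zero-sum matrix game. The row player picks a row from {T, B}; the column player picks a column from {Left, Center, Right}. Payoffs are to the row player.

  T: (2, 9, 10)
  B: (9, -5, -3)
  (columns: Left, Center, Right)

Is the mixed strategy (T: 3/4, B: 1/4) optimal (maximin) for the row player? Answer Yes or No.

Against Left this mix gives (3/4)·2 + (1/4)·9 = 15/4.
Against Center this mix gives (3/4)·9 + (1/4)·(-5) = 11/2.
Against Right this mix gives (3/4)·10 + (1/4)·(-3) = 27/4.
The column player will play Left, holding the row player to 15/4. Shifting weight toward the row that does better against Left would raise this floor (the equalizing mix achieves 13/3 against both Left and Center), so the proposed strategy is not optimal.

No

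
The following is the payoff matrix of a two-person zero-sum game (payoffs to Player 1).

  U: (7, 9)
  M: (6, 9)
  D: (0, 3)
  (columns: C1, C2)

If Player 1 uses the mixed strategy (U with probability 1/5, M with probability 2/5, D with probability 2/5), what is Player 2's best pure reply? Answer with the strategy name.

C1

If Player 2 plays C1, Player 1's expected payoff is (1/5)·7 + (2/5)·6 + (2/5)·0 = 19/5.
If Player 2 plays C2, Player 1's expected payoff is (1/5)·9 + (2/5)·9 + (2/5)·3 = 33/5.
Player 2 minimizes Player 1's payoff; the smallest is 19/5, so the best response is C1.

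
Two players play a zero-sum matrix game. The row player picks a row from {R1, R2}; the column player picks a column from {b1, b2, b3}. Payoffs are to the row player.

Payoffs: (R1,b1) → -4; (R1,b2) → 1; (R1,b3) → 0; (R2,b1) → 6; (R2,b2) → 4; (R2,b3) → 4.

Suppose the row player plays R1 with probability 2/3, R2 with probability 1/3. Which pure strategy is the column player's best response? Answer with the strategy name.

b1

If the column player plays b1, the row player's expected payoff is (2/3)·(-4) + (1/3)·6 = -2/3.
If the column player plays b2, the row player's expected payoff is (2/3)·1 + (1/3)·4 = 2.
If the column player plays b3, the row player's expected payoff is (2/3)·0 + (1/3)·4 = 4/3.
The column player minimizes the row player's payoff; the smallest is -2/3, so the best response is b1.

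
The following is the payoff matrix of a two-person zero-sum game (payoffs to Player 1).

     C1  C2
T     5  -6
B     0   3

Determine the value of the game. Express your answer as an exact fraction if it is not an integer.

15/14

Row minima: T → -6, B → 0; maximin = 0.
Column maxima: C1 → 5, C2 → 3; minimax = 3.
0 ≠ 3, so there is no saddle point; optimal play is mixed.
Let Player 1 play T with probability p. Expected payoff against C1: 5p + 0(1−p) = 5p; against C2: (-6)p + 3(1−p) = −9p + 3.
Setting these equal: 5p = −9p + 3 ⇒ 14p = 3 ⇒ p = 3/14, and the value is (5)·(3/14) = 15/14.
For Player 2: with q = P(C1), equating T's and B's payoffs gives 11q − 6 = −3q + 3 ⇒ q = 9/14.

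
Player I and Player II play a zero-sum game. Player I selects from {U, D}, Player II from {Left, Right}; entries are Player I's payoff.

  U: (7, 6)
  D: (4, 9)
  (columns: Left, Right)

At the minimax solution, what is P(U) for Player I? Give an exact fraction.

5/6

Row minima: U → 6, D → 4; maximin = 6.
Column maxima: Left → 7, Right → 9; minimax = 7.
6 ≠ 7, so there is no saddle point; optimal play is mixed.
Let Player I play U with probability p. Expected payoff against Left: 7p + 4(1−p) = 3p + 4; against Right: 6p + 9(1−p) = −3p + 9.
Setting these equal: 3p + 4 = −3p + 9 ⇒ 6p = 5 ⇒ p = 5/6, and the value is (3)·(5/6) + 4 = 13/2.
For Player II: with q = P(Left), equating U's and D's payoffs gives q + 6 = −5q + 9 ⇒ q = 1/2.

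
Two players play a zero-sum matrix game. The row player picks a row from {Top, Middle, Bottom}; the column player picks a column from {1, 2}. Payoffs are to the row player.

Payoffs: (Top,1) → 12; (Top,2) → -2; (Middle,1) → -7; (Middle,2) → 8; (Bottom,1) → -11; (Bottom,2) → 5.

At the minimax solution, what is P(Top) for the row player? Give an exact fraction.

Row minima: Top → -2, Middle → -7, Bottom → -11; maximin = -2.
Column maxima: 1 → 12, 2 → 8; minimax = 8.
-2 ≠ 8, so there is no saddle point; optimal play is mixed.
Bottom is strictly dominated by Middle, so the row player never plays it.
On the remaining 2×2 (Top, Middle vs 1, 2):
Let the row player play Top with probability p. Expected payoff against 1: 12p + (-7)(1−p) = 19p − 7; against 2: (-2)p + 8(1−p) = −10p + 8.
Setting these equal: 19p − 7 = −10p + 8 ⇒ 29p = 15 ⇒ p = 15/29, and the value is (19)·(15/29) − 7 = 82/29.
For the column player: with q = P(1), equating Top's and Middle's payoffs gives 14q − 2 = −15q + 8 ⇒ q = 10/29.

15/29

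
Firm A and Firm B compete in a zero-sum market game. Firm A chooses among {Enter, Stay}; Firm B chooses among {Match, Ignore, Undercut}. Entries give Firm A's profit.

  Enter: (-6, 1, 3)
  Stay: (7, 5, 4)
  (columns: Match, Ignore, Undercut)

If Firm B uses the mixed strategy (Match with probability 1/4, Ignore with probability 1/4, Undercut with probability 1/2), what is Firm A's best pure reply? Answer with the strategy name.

Stay

Expected payoff of Enter: (1/4)·(-6) + (1/4)·1 + (1/2)·3 = 1/4.
Expected payoff of Stay: (1/4)·7 + (1/4)·5 + (1/2)·4 = 5.
The largest is 5, so Firm A's best response is Stay.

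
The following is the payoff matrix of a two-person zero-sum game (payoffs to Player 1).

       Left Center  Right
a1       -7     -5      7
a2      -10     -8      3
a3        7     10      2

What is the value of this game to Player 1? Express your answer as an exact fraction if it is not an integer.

63/19

Row minima: a1 → -7, a2 → -10, a3 → 2; maximin = 2.
Column maxima: Left → 7, Center → 10, Right → 7; minimax = 7.
2 ≠ 7, so there is no saddle point; optimal play is mixed.
a2 is strictly dominated by a1, so Player 1 never plays it.
Center is strictly dominated by Left (it gives Player 1 strictly more in every row), so Player 2 never plays it.
On the remaining 2×2 (a1, a3 vs Left, Right):
Let Player 1 play a1 with probability p. Expected payoff against Left: (-7)p + 7(1−p) = −14p + 7; against Right: 7p + 2(1−p) = 5p + 2.
Setting these equal: −14p + 7 = 5p + 2 ⇒ −19p = -5 ⇒ p = 5/19, and the value is (-14)·(5/19) + 7 = 63/19.
For Player 2: with q = P(Left), equating a1's and a3's payoffs gives −14q + 7 = 5q + 2 ⇒ q = 5/19.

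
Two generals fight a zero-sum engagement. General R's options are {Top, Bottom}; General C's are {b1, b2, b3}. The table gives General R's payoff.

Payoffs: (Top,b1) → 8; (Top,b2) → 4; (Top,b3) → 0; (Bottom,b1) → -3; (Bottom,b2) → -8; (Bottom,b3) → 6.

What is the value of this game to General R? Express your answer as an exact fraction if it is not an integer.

4/3

Row minima: Top → 0, Bottom → -8; maximin = 0.
Column maxima: b1 → 8, b2 → 4, b3 → 6; minimax = 4.
0 ≠ 4, so there is no saddle point; optimal play is mixed.
b1 is strictly dominated by b2 (it gives General R strictly more in every row), so General C never plays it.
On the remaining 2×2 (Top, Bottom vs b2, b3):
Let General R play Top with probability p. Expected payoff against b2: 4p + (-8)(1−p) = 12p − 8; against b3: 0p + 6(1−p) = −6p + 6.
Setting these equal: 12p − 8 = −6p + 6 ⇒ 18p = 14 ⇒ p = 7/9, and the value is (12)·(7/9) − 8 = 4/3.
For General C: with q = P(b2), equating Top's and Bottom's payoffs gives 4q = −14q + 6 ⇒ q = 1/3.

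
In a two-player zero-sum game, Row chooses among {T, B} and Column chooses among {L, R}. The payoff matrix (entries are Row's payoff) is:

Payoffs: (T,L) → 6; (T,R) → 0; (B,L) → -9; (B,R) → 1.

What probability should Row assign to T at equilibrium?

5/8

Row minima: T → 0, B → -9; maximin = 0.
Column maxima: L → 6, R → 1; minimax = 1.
0 ≠ 1, so there is no saddle point; optimal play is mixed.
Let Row play T with probability p. Expected payoff against L: 6p + (-9)(1−p) = 15p − 9; against R: 0p + 1(1−p) = −p + 1.
Setting these equal: 15p − 9 = −p + 1 ⇒ 16p = 10 ⇒ p = 5/8, and the value is (15)·(5/8) − 9 = 3/8.
For Column: with q = P(L), equating T's and B's payoffs gives 6q = −10q + 1 ⇒ q = 1/16.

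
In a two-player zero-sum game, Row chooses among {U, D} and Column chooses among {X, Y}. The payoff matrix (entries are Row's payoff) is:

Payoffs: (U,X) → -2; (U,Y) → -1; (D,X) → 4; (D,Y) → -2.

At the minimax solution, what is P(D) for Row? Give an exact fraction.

Row minima: U → -2, D → -2; maximin = -2.
Column maxima: X → 4, Y → -1; minimax = -1.
-2 ≠ -1, so there is no saddle point; optimal play is mixed.
Let Row play U with probability p. Expected payoff against X: (-2)p + 4(1−p) = −6p + 4; against Y: (-1)p + (-2)(1−p) = p − 2.
Setting these equal: −6p + 4 = p − 2 ⇒ −7p = -6 ⇒ p = 6/7, and the value is (-6)·(6/7) + 4 = -8/7.
For Column: with q = P(X), equating U's and D's payoffs gives −q − 1 = 6q − 2 ⇒ q = 1/7.

1/7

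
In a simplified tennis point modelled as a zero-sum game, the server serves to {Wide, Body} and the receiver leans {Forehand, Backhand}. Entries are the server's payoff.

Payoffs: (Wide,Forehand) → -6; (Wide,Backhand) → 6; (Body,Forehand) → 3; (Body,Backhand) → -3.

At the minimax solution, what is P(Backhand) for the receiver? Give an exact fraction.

Row minima: Wide → -6, Body → -3; maximin = -3.
Column maxima: Forehand → 3, Backhand → 6; minimax = 3.
-3 ≠ 3, so there is no saddle point; optimal play is mixed.
Let the server play Wide with probability p. Expected payoff against Forehand: (-6)p + 3(1−p) = −9p + 3; against Backhand: 6p + (-3)(1−p) = 9p − 3.
Setting these equal: −9p + 3 = 9p − 3 ⇒ −18p = -6 ⇒ p = 1/3, and the value is (-9)·(1/3) + 3 = 0.
For the receiver: with q = P(Forehand), equating Wide's and Body's payoffs gives −12q + 6 = 6q − 3 ⇒ q = 1/2.

1/2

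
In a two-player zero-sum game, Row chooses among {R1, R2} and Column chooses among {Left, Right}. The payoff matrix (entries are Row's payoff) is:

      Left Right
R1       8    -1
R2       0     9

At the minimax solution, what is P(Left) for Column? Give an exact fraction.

Row minima: R1 → -1, R2 → 0; maximin = 0.
Column maxima: Left → 8, Right → 9; minimax = 8.
0 ≠ 8, so there is no saddle point; optimal play is mixed.
Let Row play R1 with probability p. Expected payoff against Left: 8p + 0(1−p) = 8p; against Right: (-1)p + 9(1−p) = −10p + 9.
Setting these equal: 8p = −10p + 9 ⇒ 18p = 9 ⇒ p = 1/2, and the value is (8)·(1/2) = 4.
For Column: with q = P(Left), equating R1's and R2's payoffs gives 9q − 1 = −9q + 9 ⇒ q = 5/9.

5/9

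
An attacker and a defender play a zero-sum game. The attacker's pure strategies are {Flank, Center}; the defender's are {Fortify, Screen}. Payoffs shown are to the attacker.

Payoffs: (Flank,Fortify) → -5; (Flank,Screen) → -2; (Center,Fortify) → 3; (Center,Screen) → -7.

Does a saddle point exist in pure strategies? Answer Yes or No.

Row minima: Flank → -5, Center → -7; maximin = -5.
Column maxima: Fortify → 3, Screen → -2; minimax = -2.
-5 ≠ -2, so no pure-strategy equilibrium exists.

No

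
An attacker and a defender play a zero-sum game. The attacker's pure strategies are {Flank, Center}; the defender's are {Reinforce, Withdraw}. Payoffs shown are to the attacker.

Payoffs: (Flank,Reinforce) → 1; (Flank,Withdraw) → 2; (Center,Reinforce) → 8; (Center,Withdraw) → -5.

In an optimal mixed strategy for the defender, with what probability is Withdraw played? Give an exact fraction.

Row minima: Flank → 1, Center → -5; maximin = 1.
Column maxima: Reinforce → 8, Withdraw → 2; minimax = 2.
1 ≠ 2, so there is no saddle point; optimal play is mixed.
Let the attacker play Flank with probability p. Expected payoff against Reinforce: 1p + 8(1−p) = −7p + 8; against Withdraw: 2p + (-5)(1−p) = 7p − 5.
Setting these equal: −7p + 8 = 7p − 5 ⇒ −14p = -13 ⇒ p = 13/14, and the value is (-7)·(13/14) + 8 = 3/2.
For the defender: with q = P(Reinforce), equating Flank's and Center's payoffs gives −q + 2 = 13q − 5 ⇒ q = 1/2.

1/2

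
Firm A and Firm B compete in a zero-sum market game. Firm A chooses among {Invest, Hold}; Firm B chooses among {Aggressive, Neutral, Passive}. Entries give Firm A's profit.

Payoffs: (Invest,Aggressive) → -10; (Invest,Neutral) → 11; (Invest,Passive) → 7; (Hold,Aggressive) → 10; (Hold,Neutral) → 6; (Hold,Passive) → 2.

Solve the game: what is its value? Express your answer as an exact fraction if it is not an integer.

Row minima: Invest → -10, Hold → 2; maximin = 2.
Column maxima: Aggressive → 10, Neutral → 11, Passive → 7; minimax = 7.
2 ≠ 7, so there is no saddle point; optimal play is mixed.
Neutral is strictly dominated by Passive (it gives Firm A strictly more in every row), so Firm B never plays it.
On the remaining 2×2 (Invest, Hold vs Aggressive, Passive):
Let Firm A play Invest with probability p. Expected payoff against Aggressive: (-10)p + 10(1−p) = −20p + 10; against Passive: 7p + 2(1−p) = 5p + 2.
Setting these equal: −20p + 10 = 5p + 2 ⇒ −25p = -8 ⇒ p = 8/25, and the value is (-20)·(8/25) + 10 = 18/5.
For Firm B: with q = P(Aggressive), equating Invest's and Hold's payoffs gives −17q + 7 = 8q + 2 ⇒ q = 1/5.

18/5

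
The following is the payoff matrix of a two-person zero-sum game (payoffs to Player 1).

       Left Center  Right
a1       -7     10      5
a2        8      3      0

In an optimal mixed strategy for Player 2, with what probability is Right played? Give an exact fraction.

3/4

Row minima: a1 → -7, a2 → 0; maximin = 0.
Column maxima: Left → 8, Center → 10, Right → 5; minimax = 5.
0 ≠ 5, so there is no saddle point; optimal play is mixed.
Center is strictly dominated by Right (it gives Player 1 strictly more in every row), so Player 2 never plays it.
On the remaining 2×2 (a1, a2 vs Left, Right):
Let Player 1 play a1 with probability p. Expected payoff against Left: (-7)p + 8(1−p) = −15p + 8; against Right: 5p + 0(1−p) = 5p.
Setting these equal: −15p + 8 = 5p ⇒ −20p = -8 ⇒ p = 2/5, and the value is (-15)·(2/5) + 8 = 2.
For Player 2: with q = P(Left), equating a1's and a2's payoffs gives −12q + 5 = 8q ⇒ q = 1/4.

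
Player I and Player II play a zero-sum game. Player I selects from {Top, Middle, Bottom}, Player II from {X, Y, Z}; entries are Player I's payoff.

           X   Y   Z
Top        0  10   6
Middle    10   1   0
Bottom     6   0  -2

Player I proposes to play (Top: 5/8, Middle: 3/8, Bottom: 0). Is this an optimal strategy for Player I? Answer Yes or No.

Against X this mix gives (5/8)·0 + (3/8)·10 = 15/4.
Against Y this mix gives (5/8)·10 + (3/8)·1 = 53/8.
Against Z this mix gives (5/8)·6 + (3/8)·0 = 15/4.
All of Player II's active replies (X, Z) yield 15/4, and no column does worse for Player I. The mix makes Player II indifferent and guarantees 15/4, so it is optimal.

Yes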